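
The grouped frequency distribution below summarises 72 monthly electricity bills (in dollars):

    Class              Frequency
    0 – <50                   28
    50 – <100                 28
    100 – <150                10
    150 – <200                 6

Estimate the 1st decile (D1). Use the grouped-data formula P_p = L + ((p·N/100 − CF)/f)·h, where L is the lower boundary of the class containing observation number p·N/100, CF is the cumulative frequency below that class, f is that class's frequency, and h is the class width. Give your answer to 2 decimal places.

N = 72; target position k = 10/100 · 72 = 7.2.
Cumulative frequencies: 28, 56, 66, 72.
Observation 7.2 falls in the class 0 – <50.
L = 0, CF = 0, f = 28, h = 50.
P10 = 0 + ((7.2 − 0)/28)·50 = 0 + 12.8571 = 12.8571.

12.86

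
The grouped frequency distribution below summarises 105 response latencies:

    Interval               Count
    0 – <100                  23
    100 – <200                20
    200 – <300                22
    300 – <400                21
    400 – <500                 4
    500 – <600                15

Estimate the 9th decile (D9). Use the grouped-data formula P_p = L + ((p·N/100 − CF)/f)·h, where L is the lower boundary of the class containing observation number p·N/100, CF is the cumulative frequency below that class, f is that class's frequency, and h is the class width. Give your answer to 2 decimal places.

N = 105; target position k = 90/100 · 105 = 94.5.
Cumulative frequencies: 23, 43, 65, 86, 90, 105.
Observation 94.5 falls in the class 500 – <600.
L = 500, CF = 90, f = 15, h = 100.
P90 = 500 + ((94.5 − 90)/15)·100 = 500 + 30 = 530.

530.00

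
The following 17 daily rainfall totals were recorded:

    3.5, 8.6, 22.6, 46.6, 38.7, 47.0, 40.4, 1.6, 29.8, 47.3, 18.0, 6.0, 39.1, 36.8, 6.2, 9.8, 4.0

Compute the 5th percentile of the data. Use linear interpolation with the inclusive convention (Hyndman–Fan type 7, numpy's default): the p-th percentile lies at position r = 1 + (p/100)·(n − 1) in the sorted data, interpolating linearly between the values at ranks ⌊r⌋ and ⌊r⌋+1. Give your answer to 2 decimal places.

3.12

Sorted: 1.6, 3.5, 4.0, 6.0, 6.2, 8.6, 9.8, 18.0, 22.6, 29.8, 36.8, 38.7, 39.1, 40.4, 46.6, 47.0, 47.3.
n = 17.
r = 1 + (5/100)·(17 − 1) = 1 + 0.8 = 1.8.
Rank 1 is 1.6 and rank 2 is 3.5.
Interpolate: 1.6 + 0.8·(3.5 − 1.6) = 1.6 + 0.8·1.9 = 3.12.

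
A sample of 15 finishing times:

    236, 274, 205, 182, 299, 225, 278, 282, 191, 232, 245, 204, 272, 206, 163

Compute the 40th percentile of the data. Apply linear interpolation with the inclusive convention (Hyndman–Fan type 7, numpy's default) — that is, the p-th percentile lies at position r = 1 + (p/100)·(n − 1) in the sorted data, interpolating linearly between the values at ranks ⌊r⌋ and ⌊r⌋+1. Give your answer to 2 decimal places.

Sorted: 163, 182, 191, 204, 205, 206, 225, 232, 236, 245, 272, 274, 278, 282, 299.
n = 15.
r = 1 + (40/100)·(15 − 1) = 1 + 5.6 = 6.6.
Rank 6 is 206 and rank 7 is 225.
Interpolate: 206 + 0.6·(225 − 206) = 206 + 0.6·19 = 217.4.

217.40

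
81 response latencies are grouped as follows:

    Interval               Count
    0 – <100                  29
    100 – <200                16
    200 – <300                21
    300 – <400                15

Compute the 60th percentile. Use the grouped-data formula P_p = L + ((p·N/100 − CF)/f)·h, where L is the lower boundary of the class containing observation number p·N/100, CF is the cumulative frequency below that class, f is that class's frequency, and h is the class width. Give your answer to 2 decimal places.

217.14

N = 81; target position k = 60/100 · 81 = 48.6.
Cumulative frequencies: 29, 45, 66, 81.
Observation 48.6 falls in the class 200 – <300.
L = 200, CF = 45, f = 21, h = 100.
P60 = 200 + ((48.6 − 45)/21)·100 = 200 + 17.1429 = 217.143.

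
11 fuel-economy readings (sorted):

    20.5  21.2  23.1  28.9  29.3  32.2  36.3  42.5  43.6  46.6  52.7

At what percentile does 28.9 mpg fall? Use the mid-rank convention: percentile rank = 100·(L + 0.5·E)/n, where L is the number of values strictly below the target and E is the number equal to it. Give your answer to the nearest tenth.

31.8

Count below 28.9: L = 3; count equal: E = 1; n = 11.
Percentile rank = 100·(3 + 0.5·1)/11 = 100·3.5/11 = 31.82.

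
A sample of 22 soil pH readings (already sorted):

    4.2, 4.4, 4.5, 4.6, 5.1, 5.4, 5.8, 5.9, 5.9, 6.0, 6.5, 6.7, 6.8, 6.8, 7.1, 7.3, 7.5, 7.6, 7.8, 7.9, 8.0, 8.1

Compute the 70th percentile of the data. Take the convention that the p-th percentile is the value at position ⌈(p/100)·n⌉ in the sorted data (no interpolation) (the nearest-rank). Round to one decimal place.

7.3

n = 22.
Position = ⌈70/100 · 22⌉ = ⌈15.4⌉ = 16.
The value at rank 16 is 7.3.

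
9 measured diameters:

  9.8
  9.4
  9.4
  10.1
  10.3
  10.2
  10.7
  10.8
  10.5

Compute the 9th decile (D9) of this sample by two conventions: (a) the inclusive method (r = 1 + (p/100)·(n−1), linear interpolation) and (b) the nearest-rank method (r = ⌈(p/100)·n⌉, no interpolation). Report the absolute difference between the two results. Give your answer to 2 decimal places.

0.08

Sorted: 9.4, 9.4, 9.8, 10.1, 10.2, 10.3, 10.5, 10.7, 10.8.
n = 9.
(a) r = 8.2; between ranks 8 (10.7) and 9 (10.8): 10.72.
(b) the nearest-rank method: rank 9 → 10.8.
|10.72 − 10.8| = 0.08.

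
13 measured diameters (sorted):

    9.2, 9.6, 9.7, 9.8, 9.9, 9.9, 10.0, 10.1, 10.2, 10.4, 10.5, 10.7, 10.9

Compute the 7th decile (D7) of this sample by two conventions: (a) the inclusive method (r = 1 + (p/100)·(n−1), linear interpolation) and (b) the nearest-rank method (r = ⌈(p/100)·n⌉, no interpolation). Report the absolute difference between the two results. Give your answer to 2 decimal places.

0.12

n = 13.
(a) r = 9.4; between ranks 9 (10.2) and 10 (10.4): 10.28.
(b) the nearest-rank method: rank 10 → 10.4.
|10.28 − 10.4| = 0.12.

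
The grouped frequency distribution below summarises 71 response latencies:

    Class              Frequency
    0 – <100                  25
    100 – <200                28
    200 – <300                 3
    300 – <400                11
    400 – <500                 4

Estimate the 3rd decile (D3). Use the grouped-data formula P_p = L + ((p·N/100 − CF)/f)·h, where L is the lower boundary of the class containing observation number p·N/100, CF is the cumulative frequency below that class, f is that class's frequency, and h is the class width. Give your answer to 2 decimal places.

85.20

N = 71; target position k = 30/100 · 71 = 21.3.
Cumulative frequencies: 25, 53, 56, 67, 71.
Observation 21.3 falls in the class 0 – <100.
L = 0, CF = 0, f = 25, h = 100.
P30 = 0 + ((21.3 − 0)/25)·100 = 0 + 85.2 = 85.2.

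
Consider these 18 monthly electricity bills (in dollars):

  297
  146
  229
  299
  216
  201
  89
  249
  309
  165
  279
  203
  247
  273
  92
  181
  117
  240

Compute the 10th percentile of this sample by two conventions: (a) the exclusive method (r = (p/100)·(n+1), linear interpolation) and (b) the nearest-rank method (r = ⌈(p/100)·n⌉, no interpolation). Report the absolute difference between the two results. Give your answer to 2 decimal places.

0.30

Sorted: 89, 92, 117, 146, 165, 181, 201, 203, 216, 229, 240, 247, 249, 273, 279, 297, 299, 309.
n = 18.
(a) r = 1.9; between ranks 1 (89) and 2 (92): 91.7.
(b) the nearest-rank method: rank 2 → 92.
|91.7 − 92| = 0.3.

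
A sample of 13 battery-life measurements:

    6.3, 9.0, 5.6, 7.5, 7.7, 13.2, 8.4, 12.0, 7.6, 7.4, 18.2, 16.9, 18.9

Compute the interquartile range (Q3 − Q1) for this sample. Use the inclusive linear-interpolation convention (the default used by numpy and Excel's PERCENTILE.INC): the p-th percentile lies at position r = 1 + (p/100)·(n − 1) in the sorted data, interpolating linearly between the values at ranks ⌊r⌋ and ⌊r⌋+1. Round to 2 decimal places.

Sorted: 5.6, 6.3, 7.4, 7.5, 7.6, 7.7, 8.4, 9.0, 12.0, 13.2, 16.9, 18.2, 18.9.
n = 13.
P25: r = 4 (integer) → 7.5.
P75: r = 10 (integer) → 13.2.
Difference: 13.2 − 7.5 = 5.7.

5.70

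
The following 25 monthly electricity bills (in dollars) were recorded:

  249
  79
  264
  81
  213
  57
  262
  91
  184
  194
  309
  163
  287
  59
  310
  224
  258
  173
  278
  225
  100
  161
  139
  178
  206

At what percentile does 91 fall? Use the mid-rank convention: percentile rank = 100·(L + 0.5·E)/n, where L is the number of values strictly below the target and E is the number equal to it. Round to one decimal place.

Sorted: 57, 59, 79, 81, 91, 100, 139, 161, 163, 173, 178, 184, 194, 206, 213, 224, 225, 249, 258, 262, 264, 278, 287, 309, 310.
Count below 91: L = 4; count equal: E = 1; n = 25.
Percentile rank = 100·(4 + 0.5·1)/25 = 100·4.5/25 = 18.

18.0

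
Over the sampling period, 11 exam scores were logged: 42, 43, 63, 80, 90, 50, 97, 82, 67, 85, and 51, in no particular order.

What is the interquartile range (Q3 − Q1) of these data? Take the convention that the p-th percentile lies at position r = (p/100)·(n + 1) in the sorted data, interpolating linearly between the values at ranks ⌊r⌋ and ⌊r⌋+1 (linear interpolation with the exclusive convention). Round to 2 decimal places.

35.00

Sorted: 42, 43, 50, 51, 63, 67, 80, 82, 85, 90, 97.
n = 11.
P25: r = 3 (integer) → 50.
P75: r = 9 (integer) → 85.
Difference: 85 − 50 = 35.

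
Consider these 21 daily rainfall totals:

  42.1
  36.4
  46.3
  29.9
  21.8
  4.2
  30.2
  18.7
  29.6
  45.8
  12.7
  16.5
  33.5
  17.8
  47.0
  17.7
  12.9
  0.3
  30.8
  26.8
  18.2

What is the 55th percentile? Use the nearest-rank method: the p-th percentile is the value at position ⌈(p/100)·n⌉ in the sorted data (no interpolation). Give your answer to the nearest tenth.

Sorted: 0.3, 4.2, 12.7, 12.9, 16.5, 17.7, 17.8, 18.2, 18.7, 21.8, 26.8, 29.6, 29.9, 30.2, 30.8, 33.5, 36.4, 42.1, 45.8, 46.3, 47.0.
n = 21.
Position = ⌈55/100 · 21⌉ = ⌈11.55⌉ = 12.
The value at rank 12 is 29.6.

29.6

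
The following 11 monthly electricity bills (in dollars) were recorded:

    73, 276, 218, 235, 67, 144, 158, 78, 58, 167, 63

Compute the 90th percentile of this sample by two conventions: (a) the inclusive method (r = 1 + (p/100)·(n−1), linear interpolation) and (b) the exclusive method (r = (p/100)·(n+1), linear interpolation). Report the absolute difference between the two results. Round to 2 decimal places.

Sorted: 58, 63, 67, 73, 78, 144, 158, 167, 218, 235, 276.
n = 11.
(a) r = 10 → value at rank 10 = 235.
(b) r = 10.8; between ranks 10 (235) and 11 (276): 267.8.
|235 − 267.8| = 32.8.

32.80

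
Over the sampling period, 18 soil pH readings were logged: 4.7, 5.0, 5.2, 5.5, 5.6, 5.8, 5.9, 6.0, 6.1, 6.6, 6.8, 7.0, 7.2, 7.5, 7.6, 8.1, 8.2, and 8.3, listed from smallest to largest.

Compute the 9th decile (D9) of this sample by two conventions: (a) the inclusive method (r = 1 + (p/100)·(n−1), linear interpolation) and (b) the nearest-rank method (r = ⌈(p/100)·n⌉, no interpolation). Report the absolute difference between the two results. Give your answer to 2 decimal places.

n = 18.
(a) r = 16.3; between ranks 16 (8.1) and 17 (8.2): 8.13.
(b) the nearest-rank method: rank 17 → 8.2.
|8.13 − 8.2| = 0.07.

0.07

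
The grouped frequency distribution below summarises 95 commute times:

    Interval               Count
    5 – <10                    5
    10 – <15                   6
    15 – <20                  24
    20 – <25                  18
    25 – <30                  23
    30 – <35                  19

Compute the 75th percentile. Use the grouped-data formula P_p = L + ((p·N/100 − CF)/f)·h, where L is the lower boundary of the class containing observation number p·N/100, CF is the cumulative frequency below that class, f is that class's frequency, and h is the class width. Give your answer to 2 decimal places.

N = 95; target position k = 75/100 · 95 = 71.25.
Cumulative frequencies: 5, 11, 35, 53, 76, 95.
Observation 71.25 falls in the class 25 – <30.
L = 25, CF = 53, f = 23, h = 5.
P75 = 25 + ((71.25 − 53)/23)·5 = 25 + 3.96739 = 28.9674.

28.97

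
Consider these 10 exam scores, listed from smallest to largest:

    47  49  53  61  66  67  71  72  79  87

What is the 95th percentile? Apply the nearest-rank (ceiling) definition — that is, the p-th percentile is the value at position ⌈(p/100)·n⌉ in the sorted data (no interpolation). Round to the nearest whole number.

87

n = 10.
Position = ⌈95/100 · 10⌉ = ⌈9.5⌉ = 10.
The value at rank 10 is 87.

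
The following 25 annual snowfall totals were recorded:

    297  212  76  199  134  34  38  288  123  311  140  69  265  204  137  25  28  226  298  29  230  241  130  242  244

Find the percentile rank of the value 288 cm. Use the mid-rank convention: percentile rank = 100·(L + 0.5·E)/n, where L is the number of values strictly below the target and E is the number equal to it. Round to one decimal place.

86.0

Sorted: 25, 28, 29, 34, 38, 69, 76, 123, 130, 134, 137, 140, 199, 204, 212, 226, 230, 241, 242, 244, 265, 288, 297, 298, 311.
Count below 288: L = 21; count equal: E = 1; n = 25.
Percentile rank = 100·(21 + 0.5·1)/25 = 100·21.5/25 = 86.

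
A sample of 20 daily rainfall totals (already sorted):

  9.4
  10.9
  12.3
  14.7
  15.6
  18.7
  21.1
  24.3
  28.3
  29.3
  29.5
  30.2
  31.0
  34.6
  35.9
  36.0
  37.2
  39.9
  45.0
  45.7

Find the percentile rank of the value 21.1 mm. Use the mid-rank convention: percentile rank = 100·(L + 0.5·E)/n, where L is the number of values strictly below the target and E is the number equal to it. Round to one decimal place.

Count below 21.1: L = 6; count equal: E = 1; n = 20.
Percentile rank = 100·(6 + 0.5·1)/20 = 100·6.5/20 = 32.5.

32.5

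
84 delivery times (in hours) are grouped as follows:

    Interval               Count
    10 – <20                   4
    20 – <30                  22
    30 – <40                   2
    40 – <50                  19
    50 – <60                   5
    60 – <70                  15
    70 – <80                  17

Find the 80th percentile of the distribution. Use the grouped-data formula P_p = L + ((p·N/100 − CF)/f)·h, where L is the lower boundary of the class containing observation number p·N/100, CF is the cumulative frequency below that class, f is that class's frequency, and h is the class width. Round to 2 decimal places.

N = 84; target position k = 80/100 · 84 = 67.2.
Cumulative frequencies: 4, 26, 28, 47, 52, 67, 84.
Observation 67.2 falls in the class 70 – <80.
L = 70, CF = 67, f = 17, h = 10.
P80 = 70 + ((67.2 − 67)/17)·10 = 70 + 0.117647 = 70.1176.

70.12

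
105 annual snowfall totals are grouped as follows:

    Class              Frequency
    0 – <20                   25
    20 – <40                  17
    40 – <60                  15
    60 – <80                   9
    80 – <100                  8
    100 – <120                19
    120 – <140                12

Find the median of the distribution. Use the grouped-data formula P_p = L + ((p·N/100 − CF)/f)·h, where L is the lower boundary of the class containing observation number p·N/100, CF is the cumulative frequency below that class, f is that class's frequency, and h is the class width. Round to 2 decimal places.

54.00

N = 105; target position k = 50/100 · 105 = 52.5.
Cumulative frequencies: 25, 42, 57, 66, 74, 93, 105.
Observation 52.5 falls in the class 40 – <60.
L = 40, CF = 42, f = 15, h = 20.
P50 = 40 + ((52.5 − 42)/15)·20 = 40 + 14 = 54.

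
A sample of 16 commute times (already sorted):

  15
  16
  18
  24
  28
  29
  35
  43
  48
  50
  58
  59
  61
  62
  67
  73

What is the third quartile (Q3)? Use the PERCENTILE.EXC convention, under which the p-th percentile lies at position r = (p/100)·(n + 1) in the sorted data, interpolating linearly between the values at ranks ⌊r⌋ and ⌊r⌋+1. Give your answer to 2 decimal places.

60.50

n = 16.
r = (75/100)·(16 + 1) = 12.75.
Rank 12 is 59 and rank 13 is 61.
Interpolate: 59 + 0.75·(61 − 59) = 59 + 0.75·2 = 60.5.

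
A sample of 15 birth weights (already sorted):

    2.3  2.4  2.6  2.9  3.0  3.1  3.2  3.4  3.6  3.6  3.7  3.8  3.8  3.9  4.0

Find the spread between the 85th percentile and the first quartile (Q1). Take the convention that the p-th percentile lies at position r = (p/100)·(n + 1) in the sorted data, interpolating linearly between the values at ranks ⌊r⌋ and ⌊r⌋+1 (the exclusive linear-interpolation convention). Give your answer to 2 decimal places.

0.96

n = 15.
P25: r = 4 (integer) → 2.9.
P85: r = 13.6; ranks 13–14 are 3.8, 3.9; interpolating gives 3.86.
Difference: 3.86 − 2.9 = 0.96.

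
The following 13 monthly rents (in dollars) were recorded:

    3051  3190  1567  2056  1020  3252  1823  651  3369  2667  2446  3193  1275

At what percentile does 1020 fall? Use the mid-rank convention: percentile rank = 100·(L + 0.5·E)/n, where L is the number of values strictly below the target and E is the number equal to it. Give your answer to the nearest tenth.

Sorted: 651, 1020, 1275, 1567, 1823, 2056, 2446, 2667, 3051, 3190, 3193, 3252, 3369.
Count below 1020: L = 1; count equal: E = 1; n = 13.
Percentile rank = 100·(1 + 0.5·1)/13 = 100·1.5/13 = 11.54.

11.5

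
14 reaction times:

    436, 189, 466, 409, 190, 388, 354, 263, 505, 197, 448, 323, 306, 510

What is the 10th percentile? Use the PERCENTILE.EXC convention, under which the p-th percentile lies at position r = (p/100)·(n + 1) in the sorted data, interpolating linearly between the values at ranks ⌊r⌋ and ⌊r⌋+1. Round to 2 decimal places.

189.50

Sorted: 189, 190, 197, 263, 306, 323, 354, 388, 409, 436, 448, 466, 505, 510.
n = 14.
r = (10/100)·(14 + 1) = 1.5.
Rank 1 is 189 and rank 2 is 190.
Interpolate: 189 + 0.5·(190 − 189) = 189 + 0.5·1 = 189.5.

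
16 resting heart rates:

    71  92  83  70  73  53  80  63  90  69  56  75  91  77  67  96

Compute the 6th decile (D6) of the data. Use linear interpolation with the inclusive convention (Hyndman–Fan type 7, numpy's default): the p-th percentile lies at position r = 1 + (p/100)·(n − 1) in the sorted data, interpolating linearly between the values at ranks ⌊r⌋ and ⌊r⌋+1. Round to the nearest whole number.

77

Sorted: 53, 56, 63, 67, 69, 70, 71, 73, 75, 77, 80, 83, 90, 91, 92, 96.
n = 16.
r = 1 + (60/100)·(16 − 1) = 1 + 9 = 10.
r is an integer, so P60 is the value at rank 10: 77.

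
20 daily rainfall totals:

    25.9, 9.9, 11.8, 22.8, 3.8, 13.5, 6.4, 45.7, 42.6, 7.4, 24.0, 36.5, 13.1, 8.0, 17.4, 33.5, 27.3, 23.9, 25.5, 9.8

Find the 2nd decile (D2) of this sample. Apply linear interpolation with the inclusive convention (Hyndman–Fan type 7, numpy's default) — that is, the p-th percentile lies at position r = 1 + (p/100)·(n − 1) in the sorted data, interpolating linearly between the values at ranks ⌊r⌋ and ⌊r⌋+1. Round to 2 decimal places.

Sorted: 3.8, 6.4, 7.4, 8.0, 9.8, 9.9, 11.8, 13.1, 13.5, 17.4, 22.8, 23.9, 24.0, 25.5, 25.9, 27.3, 33.5, 36.5, 42.6, 45.7.
n = 20.
r = 1 + (20/100)·(20 − 1) = 1 + 3.8 = 4.8.
Rank 4 is 8.0 and rank 5 is 9.8.
Interpolate: 8.0 + 0.8·(9.8 − 8.0) = 8.0 + 0.8·1.8 = 9.44.

9.44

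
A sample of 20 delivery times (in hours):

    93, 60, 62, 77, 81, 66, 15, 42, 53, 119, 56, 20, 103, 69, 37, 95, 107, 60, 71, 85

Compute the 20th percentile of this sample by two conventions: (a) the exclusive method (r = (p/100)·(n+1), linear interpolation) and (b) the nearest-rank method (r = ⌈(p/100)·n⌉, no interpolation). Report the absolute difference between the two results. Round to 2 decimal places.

Sorted: 15, 20, 37, 42, 53, 56, 60, 60, 62, 66, 69, 71, 77, 81, 85, 93, 95, 103, 107, 119.
n = 20.
(a) r = 4.2; between ranks 4 (42) and 5 (53): 44.2.
(b) the nearest-rank method: rank 4 → 42.
|44.2 − 42| = 2.2.

2.20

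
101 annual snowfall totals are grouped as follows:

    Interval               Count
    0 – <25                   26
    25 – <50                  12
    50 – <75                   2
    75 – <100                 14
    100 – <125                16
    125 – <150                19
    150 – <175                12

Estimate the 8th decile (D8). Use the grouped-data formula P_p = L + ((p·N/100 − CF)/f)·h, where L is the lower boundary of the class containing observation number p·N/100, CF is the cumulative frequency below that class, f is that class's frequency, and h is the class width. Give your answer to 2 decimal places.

139.21

N = 101; target position k = 80/100 · 101 = 80.8.
Cumulative frequencies: 26, 38, 40, 54, 70, 89, 101.
Observation 80.8 falls in the class 125 – <150.
L = 125, CF = 70, f = 19, h = 25.
P80 = 125 + ((80.8 − 70)/19)·25 = 125 + 14.2105 = 139.211.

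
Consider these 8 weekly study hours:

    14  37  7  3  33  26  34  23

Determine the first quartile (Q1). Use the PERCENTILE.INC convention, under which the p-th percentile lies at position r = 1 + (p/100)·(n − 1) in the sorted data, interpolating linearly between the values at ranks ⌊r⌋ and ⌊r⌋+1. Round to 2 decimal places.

Sorted: 3, 7, 14, 23, 26, 33, 34, 37.
n = 8.
r = 1 + (25/100)·(8 − 1) = 1 + 1.75 = 2.75.
Rank 2 is 7 and rank 3 is 14.
Interpolate: 7 + 0.75·(14 − 7) = 7 + 0.75·7 = 12.25.

12.25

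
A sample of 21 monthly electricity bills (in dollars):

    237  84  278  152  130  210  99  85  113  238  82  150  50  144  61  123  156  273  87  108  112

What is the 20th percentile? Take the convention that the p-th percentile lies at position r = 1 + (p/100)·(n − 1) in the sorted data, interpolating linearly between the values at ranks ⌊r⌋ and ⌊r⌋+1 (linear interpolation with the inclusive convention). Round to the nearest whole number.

Sorted: 50, 61, 82, 84, 85, 87, 99, 108, 112, 113, 123, 130, 144, 150, 152, 156, 210, 237, 238, 273, 278.
n = 21.
r = 1 + (20/100)·(21 − 1) = 1 + 4 = 5.
r is an integer, so P20 is the value at rank 5: 85.

85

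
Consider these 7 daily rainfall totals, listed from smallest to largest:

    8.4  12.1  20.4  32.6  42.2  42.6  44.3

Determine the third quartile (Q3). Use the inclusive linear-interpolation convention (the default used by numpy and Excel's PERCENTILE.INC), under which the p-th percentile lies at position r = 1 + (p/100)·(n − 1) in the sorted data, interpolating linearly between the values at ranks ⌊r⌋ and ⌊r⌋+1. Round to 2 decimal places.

n = 7.
r = 1 + (75/100)·(7 − 1) = 1 + 4.5 = 5.5.
Rank 5 is 42.2 and rank 6 is 42.6.
Interpolate: 42.2 + 0.5·(42.6 − 42.2) = 42.2 + 0.5·0.4 = 42.4.

42.40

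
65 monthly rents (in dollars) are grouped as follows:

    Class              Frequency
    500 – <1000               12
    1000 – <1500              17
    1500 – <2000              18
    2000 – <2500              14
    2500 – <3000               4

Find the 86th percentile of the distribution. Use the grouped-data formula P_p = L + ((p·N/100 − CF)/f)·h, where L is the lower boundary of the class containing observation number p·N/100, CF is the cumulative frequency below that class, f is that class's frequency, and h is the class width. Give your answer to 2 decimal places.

N = 65; target position k = 86/100 · 65 = 55.9.
Cumulative frequencies: 12, 29, 47, 61, 65.
Observation 55.9 falls in the class 2000 – <2500.
L = 2000, CF = 47, f = 14, h = 500.
P86 = 2000 + ((55.9 − 47)/14)·500 = 2000 + 317.857 = 2317.86.

2317.86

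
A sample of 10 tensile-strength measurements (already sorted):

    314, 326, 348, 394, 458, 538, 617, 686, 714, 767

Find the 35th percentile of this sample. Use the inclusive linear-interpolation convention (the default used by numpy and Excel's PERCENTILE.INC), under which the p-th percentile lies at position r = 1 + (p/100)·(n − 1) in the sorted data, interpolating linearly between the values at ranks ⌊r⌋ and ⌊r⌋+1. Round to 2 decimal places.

n = 10.
r = 1 + (35/100)·(10 − 1) = 1 + 3.15 = 4.15.
Rank 4 is 394 and rank 5 is 458.
Interpolate: 394 + 0.15·(458 − 394) = 394 + 0.15·64 = 403.6.

403.60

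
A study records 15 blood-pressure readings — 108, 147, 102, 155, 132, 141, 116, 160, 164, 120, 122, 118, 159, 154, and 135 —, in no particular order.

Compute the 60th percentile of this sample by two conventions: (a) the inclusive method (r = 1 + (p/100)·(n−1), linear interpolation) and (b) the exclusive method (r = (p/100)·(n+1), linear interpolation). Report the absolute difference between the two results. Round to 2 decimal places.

1.20

Sorted: 102, 108, 116, 118, 120, 122, 132, 135, 141, 147, 154, 155, 159, 160, 164.
n = 15.
(a) r = 9.4; between ranks 9 (141) and 10 (147): 143.4.
(b) r = 9.6; between ranks 9 (141) and 10 (147): 144.6.
|143.4 − 144.6| = 1.2.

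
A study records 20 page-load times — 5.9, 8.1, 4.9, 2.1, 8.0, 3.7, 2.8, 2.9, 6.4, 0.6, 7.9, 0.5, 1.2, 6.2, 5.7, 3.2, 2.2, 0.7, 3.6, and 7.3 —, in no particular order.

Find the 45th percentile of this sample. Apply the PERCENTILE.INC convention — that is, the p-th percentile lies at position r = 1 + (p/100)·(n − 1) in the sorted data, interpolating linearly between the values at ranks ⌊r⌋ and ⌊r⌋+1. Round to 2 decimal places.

3.42

Sorted: 0.5, 0.6, 0.7, 1.2, 2.1, 2.2, 2.8, 2.9, 3.2, 3.6, 3.7, 4.9, 5.7, 5.9, 6.2, 6.4, 7.3, 7.9, 8.0, 8.1.
n = 20.
r = 1 + (45/100)·(20 − 1) = 1 + 8.55 = 9.55.
Rank 9 is 3.2 and rank 10 is 3.6.
Interpolate: 3.2 + 0.55·(3.6 − 3.2) = 3.2 + 0.55·0.4 = 3.42.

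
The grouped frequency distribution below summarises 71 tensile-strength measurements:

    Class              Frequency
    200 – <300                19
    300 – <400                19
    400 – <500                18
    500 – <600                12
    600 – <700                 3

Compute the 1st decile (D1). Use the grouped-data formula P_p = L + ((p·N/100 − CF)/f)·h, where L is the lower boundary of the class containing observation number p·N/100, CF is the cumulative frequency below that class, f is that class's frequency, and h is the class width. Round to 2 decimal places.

237.37

N = 71; target position k = 10/100 · 71 = 7.1.
Cumulative frequencies: 19, 38, 56, 68, 71.
Observation 7.1 falls in the class 200 – <300.
L = 200, CF = 0, f = 19, h = 100.
P10 = 200 + ((7.1 − 0)/19)·100 = 200 + 37.3684 = 237.368.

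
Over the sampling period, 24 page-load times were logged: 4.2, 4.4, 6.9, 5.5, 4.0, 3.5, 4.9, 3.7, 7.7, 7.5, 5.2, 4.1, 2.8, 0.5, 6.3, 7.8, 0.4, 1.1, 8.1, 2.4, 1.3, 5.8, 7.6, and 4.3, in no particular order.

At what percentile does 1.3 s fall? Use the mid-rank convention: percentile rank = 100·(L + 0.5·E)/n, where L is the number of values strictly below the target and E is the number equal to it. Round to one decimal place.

14.6

Sorted: 0.4, 0.5, 1.1, 1.3, 2.4, 2.8, 3.5, 3.7, 4.0, 4.1, 4.2, 4.3, 4.4, 4.9, 5.2, 5.5, 5.8, 6.3, 6.9, 7.5, 7.6, 7.7, 7.8, 8.1.
Count below 1.3: L = 3; count equal: E = 1; n = 24.
Percentile rank = 100·(3 + 0.5·1)/24 = 100·3.5/24 = 14.58.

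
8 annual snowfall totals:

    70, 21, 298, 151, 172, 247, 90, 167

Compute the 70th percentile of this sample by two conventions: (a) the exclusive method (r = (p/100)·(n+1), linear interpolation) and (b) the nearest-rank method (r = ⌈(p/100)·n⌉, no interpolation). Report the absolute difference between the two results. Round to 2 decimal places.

Sorted: 21, 70, 90, 151, 167, 172, 247, 298.
n = 8.
(a) r = 6.3; between ranks 6 (172) and 7 (247): 194.5.
(b) the nearest-rank method: rank 6 → 172.
|194.5 − 172| = 22.5.

22.50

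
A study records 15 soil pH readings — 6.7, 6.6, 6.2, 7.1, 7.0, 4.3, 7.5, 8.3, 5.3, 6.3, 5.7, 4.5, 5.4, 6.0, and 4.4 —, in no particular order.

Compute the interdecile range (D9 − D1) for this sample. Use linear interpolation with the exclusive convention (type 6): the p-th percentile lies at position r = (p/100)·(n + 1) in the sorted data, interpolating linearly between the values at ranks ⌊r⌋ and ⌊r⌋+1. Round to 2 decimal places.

Sorted: 4.3, 4.4, 4.5, 5.3, 5.4, 5.7, 6.0, 6.2, 6.3, 6.6, 6.7, 7.0, 7.1, 7.5, 8.3.
n = 15.
P10: r = 1.6; ranks 1–2 are 4.3, 4.4; interpolating gives 4.36.
P90: r = 14.4; ranks 14–15 are 7.5, 8.3; interpolating gives 7.82.
Difference: 7.82 − 4.36 = 3.46.

3.46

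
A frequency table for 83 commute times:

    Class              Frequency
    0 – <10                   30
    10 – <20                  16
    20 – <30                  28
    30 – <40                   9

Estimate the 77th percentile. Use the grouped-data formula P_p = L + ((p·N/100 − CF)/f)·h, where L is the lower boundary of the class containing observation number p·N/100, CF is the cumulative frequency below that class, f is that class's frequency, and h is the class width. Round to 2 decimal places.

N = 83; target position k = 77/100 · 83 = 63.91.
Cumulative frequencies: 30, 46, 74, 83.
Observation 63.91 falls in the class 20 – <30.
L = 20, CF = 46, f = 28, h = 10.
P77 = 20 + ((63.91 − 46)/28)·10 = 20 + 6.39643 = 26.3964.

26.40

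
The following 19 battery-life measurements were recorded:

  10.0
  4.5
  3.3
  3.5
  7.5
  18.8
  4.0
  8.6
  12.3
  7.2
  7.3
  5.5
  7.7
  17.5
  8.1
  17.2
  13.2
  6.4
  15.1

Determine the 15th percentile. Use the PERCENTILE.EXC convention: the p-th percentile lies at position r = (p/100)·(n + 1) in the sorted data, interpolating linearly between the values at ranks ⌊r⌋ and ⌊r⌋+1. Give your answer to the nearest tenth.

Sorted: 3.3, 3.5, 4.0, 4.5, 5.5, 6.4, 7.2, 7.3, 7.5, 7.7, 8.1, 8.6, 10.0, 12.3, 13.2, 15.1, 17.2, 17.5, 18.8.
n = 19.
r = (15/100)·(19 + 1) = 3.
r is an integer, so P15 is the value at rank 3: 4.0.

4.0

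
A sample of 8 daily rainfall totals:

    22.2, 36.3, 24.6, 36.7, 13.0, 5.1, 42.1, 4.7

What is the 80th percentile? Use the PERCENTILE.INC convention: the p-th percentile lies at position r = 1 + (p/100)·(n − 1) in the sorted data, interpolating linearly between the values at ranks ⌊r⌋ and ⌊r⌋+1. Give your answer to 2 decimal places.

36.54

Sorted: 4.7, 5.1, 13.0, 22.2, 24.6, 36.3, 36.7, 42.1.
n = 8.
r = 1 + (80/100)·(8 − 1) = 1 + 5.6 = 6.6.
Rank 6 is 36.3 and rank 7 is 36.7.
Interpolate: 36.3 + 0.6·(36.7 − 36.3) = 36.3 + 0.6·0.4 = 36.54.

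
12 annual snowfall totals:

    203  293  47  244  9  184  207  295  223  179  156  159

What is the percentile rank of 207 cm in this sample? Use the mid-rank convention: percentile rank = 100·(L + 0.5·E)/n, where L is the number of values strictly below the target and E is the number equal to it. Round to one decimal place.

62.5

Sorted: 9, 47, 156, 159, 179, 184, 203, 207, 223, 244, 293, 295.
Count below 207: L = 7; count equal: E = 1; n = 12.
Percentile rank = 100·(7 + 0.5·1)/12 = 100·7.5/12 = 62.5.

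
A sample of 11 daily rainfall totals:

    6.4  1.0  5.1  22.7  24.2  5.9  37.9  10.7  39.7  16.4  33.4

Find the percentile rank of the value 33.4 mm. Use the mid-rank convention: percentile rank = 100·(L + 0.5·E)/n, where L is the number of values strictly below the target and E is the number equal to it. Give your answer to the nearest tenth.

Sorted: 1.0, 5.1, 5.9, 6.4, 10.7, 16.4, 22.7, 24.2, 33.4, 37.9, 39.7.
Count below 33.4: L = 8; count equal: E = 1; n = 11.
Percentile rank = 100·(8 + 0.5·1)/11 = 100·8.5/11 = 77.27.

77.3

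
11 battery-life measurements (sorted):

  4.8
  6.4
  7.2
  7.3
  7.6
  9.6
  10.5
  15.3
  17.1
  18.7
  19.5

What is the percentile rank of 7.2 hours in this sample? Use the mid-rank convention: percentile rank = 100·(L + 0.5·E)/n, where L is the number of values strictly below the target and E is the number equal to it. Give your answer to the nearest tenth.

22.7

Count below 7.2: L = 2; count equal: E = 1; n = 11.
Percentile rank = 100·(2 + 0.5·1)/11 = 100·2.5/11 = 22.73.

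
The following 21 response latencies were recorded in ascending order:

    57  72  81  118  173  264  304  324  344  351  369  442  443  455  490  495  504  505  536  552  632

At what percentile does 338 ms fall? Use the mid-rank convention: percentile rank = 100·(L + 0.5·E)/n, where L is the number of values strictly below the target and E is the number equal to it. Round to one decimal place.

Count below 338: L = 8; count equal: E = 0; n = 21.
Percentile rank = 100·(8 + 0.5·0)/21 = 100·8/21 = 38.1.

38.1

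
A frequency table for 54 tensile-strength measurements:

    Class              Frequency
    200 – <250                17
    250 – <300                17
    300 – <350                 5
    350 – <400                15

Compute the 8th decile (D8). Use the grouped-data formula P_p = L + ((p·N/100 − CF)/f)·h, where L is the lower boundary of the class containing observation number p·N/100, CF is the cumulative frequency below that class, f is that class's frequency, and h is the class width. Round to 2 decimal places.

364.00

N = 54; target position k = 80/100 · 54 = 43.2.
Cumulative frequencies: 17, 34, 39, 54.
Observation 43.2 falls in the class 350 – <400.
L = 350, CF = 39, f = 15, h = 50.
P80 = 350 + ((43.2 − 39)/15)·50 = 350 + 14 = 364.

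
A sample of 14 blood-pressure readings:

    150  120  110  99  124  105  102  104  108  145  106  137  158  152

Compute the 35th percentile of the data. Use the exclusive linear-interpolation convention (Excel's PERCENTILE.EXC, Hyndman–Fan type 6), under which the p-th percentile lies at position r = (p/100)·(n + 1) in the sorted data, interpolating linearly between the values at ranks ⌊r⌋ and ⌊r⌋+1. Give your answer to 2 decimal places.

Sorted: 99, 102, 104, 105, 106, 108, 110, 120, 124, 137, 145, 150, 152, 158.
n = 14.
r = (35/100)·(14 + 1) = 5.25.
Rank 5 is 106 and rank 6 is 108.
Interpolate: 106 + 0.25·(108 − 106) = 106 + 0.25·2 = 106.5.

106.50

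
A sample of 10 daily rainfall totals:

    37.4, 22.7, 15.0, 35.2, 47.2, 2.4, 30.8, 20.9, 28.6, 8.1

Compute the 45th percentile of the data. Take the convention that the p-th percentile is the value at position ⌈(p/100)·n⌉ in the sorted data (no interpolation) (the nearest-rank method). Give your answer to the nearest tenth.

22.7

Sorted: 2.4, 8.1, 15.0, 20.9, 22.7, 28.6, 30.8, 35.2, 37.4, 47.2.
n = 10.
Position = ⌈45/100 · 10⌉ = ⌈4.5⌉ = 5.
The value at rank 5 is 22.7.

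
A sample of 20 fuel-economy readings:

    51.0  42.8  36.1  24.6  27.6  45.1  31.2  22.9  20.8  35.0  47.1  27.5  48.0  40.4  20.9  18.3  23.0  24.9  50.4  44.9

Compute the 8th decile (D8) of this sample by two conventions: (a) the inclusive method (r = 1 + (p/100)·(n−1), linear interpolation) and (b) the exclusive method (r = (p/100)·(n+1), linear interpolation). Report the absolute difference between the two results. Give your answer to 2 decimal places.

Sorted: 18.3, 20.8, 20.9, 22.9, 23.0, 24.6, 24.9, 27.5, 27.6, 31.2, 35.0, 36.1, 40.4, 42.8, 44.9, 45.1, 47.1, 48.0, 50.4, 51.0.
n = 20.
(a) r = 16.2; between ranks 16 (45.1) and 17 (47.1): 45.5.
(b) r = 16.8; between ranks 16 (45.1) and 17 (47.1): 46.7.
|45.5 − 46.7| = 1.2.

1.20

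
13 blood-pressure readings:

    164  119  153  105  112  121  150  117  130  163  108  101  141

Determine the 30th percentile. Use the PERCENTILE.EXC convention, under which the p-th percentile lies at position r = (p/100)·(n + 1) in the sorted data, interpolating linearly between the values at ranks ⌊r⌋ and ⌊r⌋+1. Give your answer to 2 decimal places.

113.00

Sorted: 101, 105, 108, 112, 117, 119, 121, 130, 141, 150, 153, 163, 164.
n = 13.
r = (30/100)·(13 + 1) = 4.2.
Rank 4 is 112 and rank 5 is 117.
Interpolate: 112 + 0.2·(117 − 112) = 112 + 0.2·5 = 113.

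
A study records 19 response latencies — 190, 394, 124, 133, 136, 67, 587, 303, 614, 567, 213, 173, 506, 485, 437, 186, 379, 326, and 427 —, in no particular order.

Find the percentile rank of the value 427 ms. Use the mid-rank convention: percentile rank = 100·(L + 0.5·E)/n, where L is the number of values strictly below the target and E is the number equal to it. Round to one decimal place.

Sorted: 67, 124, 133, 136, 173, 186, 190, 213, 303, 326, 379, 394, 427, 437, 485, 506, 567, 587, 614.
Count below 427: L = 12; count equal: E = 1; n = 19.
Percentile rank = 100·(12 + 0.5·1)/19 = 100·12.5/19 = 65.79.

65.8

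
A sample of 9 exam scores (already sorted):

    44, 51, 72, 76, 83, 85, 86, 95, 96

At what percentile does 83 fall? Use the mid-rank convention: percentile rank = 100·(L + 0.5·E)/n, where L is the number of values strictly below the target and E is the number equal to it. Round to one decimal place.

50.0

Count below 83: L = 4; count equal: E = 1; n = 9.
Percentile rank = 100·(4 + 0.5·1)/9 = 100·4.5/9 = 50.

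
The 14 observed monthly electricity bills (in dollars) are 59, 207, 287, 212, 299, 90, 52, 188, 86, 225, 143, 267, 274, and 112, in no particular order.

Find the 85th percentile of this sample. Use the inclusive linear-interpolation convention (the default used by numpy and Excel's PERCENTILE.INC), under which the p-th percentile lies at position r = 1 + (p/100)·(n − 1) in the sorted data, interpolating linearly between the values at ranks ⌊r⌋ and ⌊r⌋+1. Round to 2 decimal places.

274.65

Sorted: 52, 59, 86, 90, 112, 143, 188, 207, 212, 225, 267, 274, 287, 299.
n = 14.
r = 1 + (85/100)·(14 − 1) = 1 + 11.05 = 12.05.
Rank 12 is 274 and rank 13 is 287.
Interpolate: 274 + 0.05·(287 − 274) = 274 + 0.05·13 = 274.65.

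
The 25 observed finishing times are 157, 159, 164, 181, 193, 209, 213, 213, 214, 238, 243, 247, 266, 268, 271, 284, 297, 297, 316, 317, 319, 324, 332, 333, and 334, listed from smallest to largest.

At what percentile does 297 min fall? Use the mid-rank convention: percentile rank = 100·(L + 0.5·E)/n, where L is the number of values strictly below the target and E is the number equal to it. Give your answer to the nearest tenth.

Count below 297: L = 16; count equal: E = 2; n = 25.
Percentile rank = 100·(16 + 0.5·2)/25 = 100·17/25 = 68.

68.0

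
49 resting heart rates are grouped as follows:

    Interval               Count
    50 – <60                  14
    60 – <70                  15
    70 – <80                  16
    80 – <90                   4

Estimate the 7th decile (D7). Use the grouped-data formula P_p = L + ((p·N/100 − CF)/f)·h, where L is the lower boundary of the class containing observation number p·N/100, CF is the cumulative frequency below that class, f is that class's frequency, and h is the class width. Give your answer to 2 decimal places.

73.31

N = 49; target position k = 70/100 · 49 = 34.3.
Cumulative frequencies: 14, 29, 45, 49.
Observation 34.3 falls in the class 70 – <80.
L = 70, CF = 29, f = 16, h = 10.
P70 = 70 + ((34.3 − 29)/16)·10 = 70 + 3.3125 = 73.3125.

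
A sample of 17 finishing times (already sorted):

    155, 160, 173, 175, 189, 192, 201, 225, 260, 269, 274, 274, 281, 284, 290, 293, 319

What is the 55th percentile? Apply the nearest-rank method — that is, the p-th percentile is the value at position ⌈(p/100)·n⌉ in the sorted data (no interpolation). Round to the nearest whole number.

269

n = 17.
Position = ⌈55/100 · 17⌉ = ⌈9.35⌉ = 10.
The value at rank 10 is 269.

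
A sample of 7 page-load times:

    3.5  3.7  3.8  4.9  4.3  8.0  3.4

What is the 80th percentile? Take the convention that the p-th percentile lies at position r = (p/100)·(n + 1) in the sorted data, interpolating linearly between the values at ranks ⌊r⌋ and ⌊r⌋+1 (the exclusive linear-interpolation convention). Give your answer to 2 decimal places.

Sorted: 3.4, 3.5, 3.7, 3.8, 4.3, 4.9, 8.0.
n = 7.
r = (80/100)·(7 + 1) = 6.4.
Rank 6 is 4.9 and rank 7 is 8.0.
Interpolate: 4.9 + 0.4·(8.0 − 4.9) = 4.9 + 0.4·3.1 = 6.14.

6.14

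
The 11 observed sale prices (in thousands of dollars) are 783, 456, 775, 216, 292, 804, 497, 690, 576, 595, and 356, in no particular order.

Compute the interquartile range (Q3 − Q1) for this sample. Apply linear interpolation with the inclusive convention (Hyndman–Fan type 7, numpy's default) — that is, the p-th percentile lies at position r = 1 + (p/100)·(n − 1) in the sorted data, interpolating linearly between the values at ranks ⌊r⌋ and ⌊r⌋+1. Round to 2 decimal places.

326.50

Sorted: 216, 292, 356, 456, 497, 576, 595, 690, 775, 783, 804.
n = 11.
P25: r = 3.5; ranks 3–4 are 356, 456; interpolating gives 406.
P75: r = 8.5; ranks 8–9 are 690, 775; interpolating gives 732.5.
Difference: 732.5 − 406 = 326.5.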